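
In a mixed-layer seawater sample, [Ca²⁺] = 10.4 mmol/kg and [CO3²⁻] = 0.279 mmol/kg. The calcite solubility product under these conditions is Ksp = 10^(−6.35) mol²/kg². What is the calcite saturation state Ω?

Ω = 6.50

Ksp = 10^(−6.35) = 4.467×10^-7
Ω = [Ca²⁺][CO3²⁻]/Ksp = (10.4×10^-3)(0.279×10^-3) / 4.467×10^-7 = 6.50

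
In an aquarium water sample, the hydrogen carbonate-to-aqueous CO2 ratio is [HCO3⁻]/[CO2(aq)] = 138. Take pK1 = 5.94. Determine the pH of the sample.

From K1 = [H⁺][HCO3⁻]/[CO2(aq)]:  pH = pK1 + log₁₀([HCO3⁻]/[CO2(aq)])
log₁₀(138) = +2.140
pH = 5.94 + (+2.140) = 8.08

pH = 8.08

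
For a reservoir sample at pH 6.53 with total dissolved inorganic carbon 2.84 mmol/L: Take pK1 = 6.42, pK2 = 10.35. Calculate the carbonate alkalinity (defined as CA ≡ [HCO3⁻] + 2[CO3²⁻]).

CA = [HCO3⁻] + 2[CO3²⁻] = (α₁ + 2α₂)·DIC
At pH 6.53: [H⁺]/K1 = 10^-0.11 = 0.77625, K2/[H⁺] = 10^-3.82 = 0.00015136
α₁ = 1/(1 + 0.77625 + 0.00015136) = 1/1.7764 = 0.5629; α₂ = α₁·K2/[H⁺] = 8.520×10^-5
α₁ + 2α₂ = 0.5631
CA = 0.5631 × 2.84 = 1.60 mmol/L

CA = 1.60 mmol/L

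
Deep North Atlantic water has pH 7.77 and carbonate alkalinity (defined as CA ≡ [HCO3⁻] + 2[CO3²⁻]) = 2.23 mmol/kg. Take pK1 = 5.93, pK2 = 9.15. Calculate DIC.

CA = [HCO3⁻] + 2[CO3²⁻] = (α₁ + 2α₂)·DIC
At pH 7.77: [H⁺]/K1 = 10^-1.84 = 0.014454, K2/[H⁺] = 10^-1.38 = 0.041687
α₁ = 1/(1 + 0.014454 + 0.041687) = 1/1.0561 = 0.9468; α₂ = α₁·K2/[H⁺] = 0.03947
α₁ + 2α₂ = 1.0258
DIC = CA / (α₁ + 2α₂) = 2.23 / 1.0258 = 2.17 mmol/kg

DIC = 2.17 mmol/kg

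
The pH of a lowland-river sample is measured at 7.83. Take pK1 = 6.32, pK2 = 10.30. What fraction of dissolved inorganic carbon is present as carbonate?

α₂ = 1 / (1 + [H⁺]/K2 + [H⁺]²/(K1K2)) = 1 / (1 + 10^+2.47 + 10^+0.96)
   = 1 / (1 + 295.12 + 9.1201) = 1/305.24 = 0.003276

α₂ = 0.00328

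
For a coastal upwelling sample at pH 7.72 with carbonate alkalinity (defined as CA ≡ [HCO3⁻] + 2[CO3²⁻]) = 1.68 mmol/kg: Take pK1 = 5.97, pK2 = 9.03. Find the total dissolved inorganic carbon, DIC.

DIC = 1.63 mmol/kg

CA = [HCO3⁻] + 2[CO3²⁻] = (α₁ + 2α₂)·DIC
At pH 7.72: [H⁺]/K1 = 10^-1.75 = 0.017783, K2/[H⁺] = 10^-1.31 = 0.048978
α₁ = 1/(1 + 0.017783 + 0.048978) = 1/1.0668 = 0.9374; α₂ = α₁·K2/[H⁺] = 0.04591
α₁ + 2α₂ = 1.0292
DIC = CA / (α₁ + 2α₂) = 1.68 / 1.0292 = 1.63 mmol/kg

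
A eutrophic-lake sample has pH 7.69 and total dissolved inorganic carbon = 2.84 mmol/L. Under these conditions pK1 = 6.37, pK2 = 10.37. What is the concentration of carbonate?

α₂ = 1 / (1 + [H⁺]/K2 + [H⁺]²/(K1K2)) = 1 / (1 + 10^+2.68 + 10^+1.36)
   = 1 / (1 + 478.63 + 22.909) = 1/502.54 = 0.001990
[CO3²⁻] = α₂ × DIC = 0.001990 × 2.84 = 0.00565 mmol/L = 5.65 μmol/L

[CO3²⁻] = 5.65 μmol/L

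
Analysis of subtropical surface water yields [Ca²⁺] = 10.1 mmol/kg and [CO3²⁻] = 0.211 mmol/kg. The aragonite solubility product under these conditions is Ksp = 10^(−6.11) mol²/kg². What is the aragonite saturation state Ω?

Ksp = 10^(−6.11) = 7.762×10^-7
Ω = [Ca²⁺][CO3²⁻]/Ksp = (10.1×10^-3)(0.211×10^-3) / 7.762×10^-7 = 2.75

Ω = 2.75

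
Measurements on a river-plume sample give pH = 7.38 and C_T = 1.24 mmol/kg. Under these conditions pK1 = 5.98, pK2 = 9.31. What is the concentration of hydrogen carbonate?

α₁ = 1 / (1 + [H⁺]/K1 + K2/[H⁺]) = 1 / (1 + 10^-1.40 + 10^-1.93)
   = 1 / (1 + 0.039811 + 0.011749) = 1/1.0516 = 0.9510
[HCO3⁻] = α₁ × DIC = 0.9510 × 1.24 = 1.18 mmol/kg

[HCO3⁻] = 1.18 mmol/kg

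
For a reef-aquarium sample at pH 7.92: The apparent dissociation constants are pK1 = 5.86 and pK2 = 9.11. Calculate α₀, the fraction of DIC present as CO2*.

α₀ = 0.00812

α₀ = 1 / (1 + K1/[H⁺] + K1K2/[H⁺]²) = 1 / (1 + 10^+2.06 + 10^+0.87)
   = 1 / (1 + 114.82 + 7.4131) = 1/123.23 = 0.008115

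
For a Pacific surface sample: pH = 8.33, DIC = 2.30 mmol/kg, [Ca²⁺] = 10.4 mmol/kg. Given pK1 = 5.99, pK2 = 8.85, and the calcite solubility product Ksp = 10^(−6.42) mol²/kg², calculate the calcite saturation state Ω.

α₂ = 1 / (1 + [H⁺]/K2 + [H⁺]²/(K1K2)) = 1 / (1 + 10^+0.52 + 10^-1.82)
   = 1 / (1 + 3.3113 + 0.015136) = 1/4.3264 = 0.2311
[CO3²⁻] = α₂ × DIC = 0.2311 × 2.30 = 0.5316 mmol/kg
Ksp = 10^(−6.42) = 3.802×10^-7
Ω = [Ca²⁺][CO3²⁻]/Ksp = (10.4×10^-3)(5.316×10^-4) / 3.802×10^-7 = 14.5

Ω = 14.5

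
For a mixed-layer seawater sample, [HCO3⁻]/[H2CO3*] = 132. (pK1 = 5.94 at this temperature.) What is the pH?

pH = 8.06

From K1 = [H⁺][HCO3⁻]/[H2CO3*]:  pH = pK1 + log₁₀([HCO3⁻]/[H2CO3*])
log₁₀(132) = +2.121
pH = 5.94 + (+2.121) = 8.06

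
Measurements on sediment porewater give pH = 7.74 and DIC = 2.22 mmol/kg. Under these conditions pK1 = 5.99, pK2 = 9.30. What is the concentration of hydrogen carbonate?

[HCO3⁻] = 2.12 mmol/kg

α₁ = 1 / (1 + [H⁺]/K1 + K2/[H⁺]) = 1 / (1 + 10^-1.75 + 10^-1.56)
   = 1 / (1 + 0.017783 + 0.027542) = 1/1.0453 = 0.9566
[HCO3⁻] = α₁ × DIC = 0.9566 × 2.22 = 2.12 mmol/kg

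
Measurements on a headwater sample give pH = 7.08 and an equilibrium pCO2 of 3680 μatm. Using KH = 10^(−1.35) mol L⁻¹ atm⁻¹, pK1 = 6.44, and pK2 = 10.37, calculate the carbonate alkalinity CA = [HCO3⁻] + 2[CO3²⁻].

[CO2*] = KH · pCO2 = 10^(−1.35) × 3680×10^-6 = 1.644×10^-4 mol/L
α₀ = 1/(1 + K1/[H⁺] + K1K2/[H⁺]²) = 1/(1 + 10^+0.64 + 10^-2.65) = 0.1863
DIC = [CO2*]/α₀ = 1.644×10^-4 / 0.1863 = 0.8823 mmol/L
CA = (α₁ + 2α₂)·DIC = (0.8133 + 2×0.0004171) × 0.8823 = 0.718 mmol/L

CA = 0.718 mmol/L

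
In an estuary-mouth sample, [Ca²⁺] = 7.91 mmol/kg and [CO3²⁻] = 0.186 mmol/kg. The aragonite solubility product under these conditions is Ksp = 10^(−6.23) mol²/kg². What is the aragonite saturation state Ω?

Ω = 2.50

Ksp = 10^(−6.23) = 5.888×10^-7
Ω = [Ca²⁺][CO3²⁻]/Ksp = (7.91×10^-3)(0.186×10^-3) / 5.888×10^-7 = 2.50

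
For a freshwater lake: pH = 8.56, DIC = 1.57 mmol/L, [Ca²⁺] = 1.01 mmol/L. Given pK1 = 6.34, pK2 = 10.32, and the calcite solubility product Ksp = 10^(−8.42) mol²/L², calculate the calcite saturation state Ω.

α₂ = 1 / (1 + [H⁺]/K2 + [H⁺]²/(K1K2)) = 1 / (1 + 10^+1.76 + 10^-0.46)
   = 1 / (1 + 57.544 + 0.34674) = 1/58.891 = 0.01698
[CO3²⁻] = α₂ × DIC = 0.01698 × 1.57 = 0.02666 mmol/L
Ksp = 10^(−8.42) = 3.802×10^-9
Ω = [Ca²⁺][CO3²⁻]/Ksp = (1.01×10^-3)(2.666×10^-5) / 3.802×10^-9 = 7.08

Ω = 7.08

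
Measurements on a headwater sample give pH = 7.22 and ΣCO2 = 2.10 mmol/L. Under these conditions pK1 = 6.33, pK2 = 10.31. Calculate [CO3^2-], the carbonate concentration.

[CO3²⁻] = 1.51 μmol/L

α₂ = 1 / (1 + [H⁺]/K2 + [H⁺]²/(K1K2)) = 1 / (1 + 10^+3.09 + 10^+2.20)
   = 1 / (1 + 1230.3 + 158.49) = 1/1389.8 = 0.0007195
[CO3²⁻] = α₂ × DIC = 0.0007195 × 2.10 = 0.00151 mmol/L = 1.51 μmol/L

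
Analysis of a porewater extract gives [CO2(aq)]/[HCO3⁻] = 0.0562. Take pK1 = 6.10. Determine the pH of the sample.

From K1 = [H⁺][HCO3⁻]/[CO2(aq)]:  pH = pK1 − log₁₀([CO2(aq)]/[HCO3⁻])
log₁₀(0.0562) = -1.250
pH = 6.10 − (-1.250) = 7.35

pH = 7.35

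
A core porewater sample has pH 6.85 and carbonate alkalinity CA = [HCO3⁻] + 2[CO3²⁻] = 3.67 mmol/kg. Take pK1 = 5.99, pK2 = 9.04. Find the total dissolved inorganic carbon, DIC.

CA = [HCO3⁻] + 2[CO3²⁻] = (α₁ + 2α₂)·DIC
At pH 6.85: [H⁺]/K1 = 10^-0.86 = 0.13804, K2/[H⁺] = 10^-2.19 = 0.0064565
α₁ = 1/(1 + 0.13804 + 0.0064565) = 1/1.1445 = 0.8737; α₂ = α₁·K2/[H⁺] = 0.005641
α₁ + 2α₂ = 0.8850
DIC = CA / (α₁ + 2α₂) = 3.67 / 0.8850 = 4.15 mmol/kg

DIC = 4.15 mmol/kg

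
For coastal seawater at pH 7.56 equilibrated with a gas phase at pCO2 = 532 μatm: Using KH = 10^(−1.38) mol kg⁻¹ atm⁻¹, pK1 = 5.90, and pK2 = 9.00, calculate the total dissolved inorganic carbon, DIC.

[CO2*] = KH · pCO2 = 10^(−1.38) × 532×10^-6 = 2.218×10^-5 mol/kg
α₀ = 1/(1 + K1/[H⁺] + K1K2/[H⁺]²) = 1/(1 + 10^+1.66 + 10^+0.22) = 0.02067
DIC = [CO2*]/α₀ = 2.218×10^-5 / 0.02067 = 1.07 mmol/kg

DIC = 1.07 mmol/kg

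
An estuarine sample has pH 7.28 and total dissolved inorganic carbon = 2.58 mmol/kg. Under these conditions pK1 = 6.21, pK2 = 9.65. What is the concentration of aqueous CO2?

α₀ = 1 / (1 + K1/[H⁺] + K1K2/[H⁺]²) = 1 / (1 + 10^+1.07 + 10^-1.30)
   = 1 / (1 + 11.749 + 0.050119) = 1/12.799 = 0.07813
[CO2*] = α₀ × DIC = 0.07813 × 2.58 = 0.202 mmol/kg

[CO2*] = 0.202 mmol/kg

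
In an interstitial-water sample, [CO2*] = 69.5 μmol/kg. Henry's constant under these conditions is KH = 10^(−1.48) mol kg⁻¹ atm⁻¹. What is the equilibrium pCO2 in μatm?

pCO2 = 2100 μatm

KH = 10^(−1.48) = 3.311×10^-2 mol kg⁻¹ atm⁻¹
pCO2 = [CO2*]/KH = 69.5×10^-6 / 3.311×10^-2 = 2.10×10^-3 atm = 2100 μatm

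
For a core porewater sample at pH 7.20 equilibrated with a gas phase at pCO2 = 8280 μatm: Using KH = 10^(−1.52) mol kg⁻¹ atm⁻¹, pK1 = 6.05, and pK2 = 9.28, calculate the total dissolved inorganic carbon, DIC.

[CO2*] = KH · pCO2 = 10^(−1.52) × 8280×10^-6 = 2.501×10^-4 mol/kg
α₀ = 1/(1 + K1/[H⁺] + K1K2/[H⁺]²) = 1/(1 + 10^+1.15 + 10^-0.93) = 0.06560
DIC = [CO2*]/α₀ = 2.501×10^-4 / 0.06560 = 3.81 mmol/kg

DIC = 3.81 mmol/kg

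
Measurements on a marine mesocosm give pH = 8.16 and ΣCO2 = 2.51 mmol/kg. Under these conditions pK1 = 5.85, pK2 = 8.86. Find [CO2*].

α₀ = 1 / (1 + K1/[H⁺] + K1K2/[H⁺]²) = 1 / (1 + 10^+2.31 + 10^+1.61)
   = 1 / (1 + 204.17 + 40.738) = 1/245.91 = 0.004066
[CO2*] = α₀ × DIC = 0.004066 × 2.51 = 0.0102 mmol/kg = 10.2 μmol/kg

[CO2*] = 10.2 μmol/kg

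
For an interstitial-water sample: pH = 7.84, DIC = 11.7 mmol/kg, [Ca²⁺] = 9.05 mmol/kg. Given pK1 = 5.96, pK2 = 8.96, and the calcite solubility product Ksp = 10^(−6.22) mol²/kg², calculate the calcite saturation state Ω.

Ω = 12.2

α₂ = 1 / (1 + [H⁺]/K2 + [H⁺]²/(K1K2)) = 1 / (1 + 10^+1.12 + 10^-0.76)
   = 1 / (1 + 13.183 + 0.17378) = 1/14.356 = 0.06966
[CO3²⁻] = α₂ × DIC = 0.06966 × 11.7 = 0.8150 mmol/kg
Ksp = 10^(−6.22) = 6.026×10^-7
Ω = [Ca²⁺][CO3²⁻]/Ksp = (9.05×10^-3)(8.150×10^-4) / 6.026×10^-7 = 12.2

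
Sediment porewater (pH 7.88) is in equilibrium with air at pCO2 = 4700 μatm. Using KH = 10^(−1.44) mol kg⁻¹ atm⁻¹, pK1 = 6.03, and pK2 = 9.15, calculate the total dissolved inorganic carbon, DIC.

DIC = 12.9 mmol/kg

[CO2*] = KH · pCO2 = 10^(−1.44) × 4700×10^-6 = 1.706×10^-4 mol/kg
α₀ = 1/(1 + K1/[H⁺] + K1K2/[H⁺]²) = 1/(1 + 10^+1.85 + 10^+0.58) = 0.01323
DIC = [CO2*]/α₀ = 1.706×10^-4 / 0.01323 = 12.9 mmol/kg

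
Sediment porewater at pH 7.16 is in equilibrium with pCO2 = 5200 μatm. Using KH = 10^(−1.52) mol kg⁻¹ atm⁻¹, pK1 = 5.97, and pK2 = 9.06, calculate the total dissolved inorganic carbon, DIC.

DIC = 2.62 mmol/kg

[CO2*] = KH · pCO2 = 10^(−1.52) × 5200×10^-6 = 1.570×10^-4 mol/kg
α₀ = 1/(1 + K1/[H⁺] + K1K2/[H⁺]²) = 1/(1 + 10^+1.19 + 10^-0.71) = 0.05994
DIC = [CO2*]/α₀ = 1.570×10^-4 / 0.05994 = 2.62 mmol/kg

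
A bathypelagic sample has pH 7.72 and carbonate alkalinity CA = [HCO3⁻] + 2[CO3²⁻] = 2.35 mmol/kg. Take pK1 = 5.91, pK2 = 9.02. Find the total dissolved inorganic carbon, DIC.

CA = [HCO3⁻] + 2[CO3²⁻] = (α₁ + 2α₂)·DIC
At pH 7.72: [H⁺]/K1 = 10^-1.81 = 0.015488, K2/[H⁺] = 10^-1.30 = 0.050119
α₁ = 1/(1 + 0.015488 + 0.050119) = 1/1.0656 = 0.9384; α₂ = α₁·K2/[H⁺] = 0.04703
α₁ + 2α₂ = 1.0325
DIC = CA / (α₁ + 2α₂) = 2.35 / 1.0325 = 2.28 mmol/kg

DIC = 2.28 mmol/kg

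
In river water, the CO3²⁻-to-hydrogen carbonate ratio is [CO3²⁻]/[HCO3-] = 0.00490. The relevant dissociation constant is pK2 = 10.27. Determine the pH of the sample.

pH = 7.96

From K2 = [H⁺][CO3²⁻]/[HCO3-]:  pH = pK2 + log₁₀([CO3²⁻]/[HCO3-])
log₁₀(0.00490) = -2.310
pH = 10.27 + (-2.310) = 7.96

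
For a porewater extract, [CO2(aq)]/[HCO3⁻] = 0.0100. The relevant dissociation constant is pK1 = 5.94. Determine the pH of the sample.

pH = 7.94

From K1 = [H⁺][HCO3⁻]/[CO2(aq)]:  pH = pK1 − log₁₀([CO2(aq)]/[HCO3⁻])
log₁₀(0.0100) = -2.000
pH = 5.94 − (-2.000) = 7.94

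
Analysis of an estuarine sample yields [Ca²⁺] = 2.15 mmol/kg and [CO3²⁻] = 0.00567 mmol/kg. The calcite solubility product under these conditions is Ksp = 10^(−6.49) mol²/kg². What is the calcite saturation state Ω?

Ksp = 10^(−6.49) = 3.236×10^-7
Ω = [Ca²⁺][CO3²⁻]/Ksp = (2.15×10^-3)(0.00567×10^-3) / 3.236×10^-7 = 0.0377

Ω = 0.0377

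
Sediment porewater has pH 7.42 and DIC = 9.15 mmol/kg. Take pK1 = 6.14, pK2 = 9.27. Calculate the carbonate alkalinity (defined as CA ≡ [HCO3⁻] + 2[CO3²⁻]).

CA = 8.82 mmol/kg

CA = [HCO3⁻] + 2[CO3²⁻] = (α₁ + 2α₂)·DIC
At pH 7.42: [H⁺]/K1 = 10^-1.28 = 0.052481, K2/[H⁺] = 10^-1.85 = 0.014125
α₁ = 1/(1 + 0.052481 + 0.014125) = 1/1.0666 = 0.9376; α₂ = α₁·K2/[H⁺] = 0.01324
α₁ + 2α₂ = 0.9640
CA = 0.9640 × 9.15 = 8.82 mmol/kg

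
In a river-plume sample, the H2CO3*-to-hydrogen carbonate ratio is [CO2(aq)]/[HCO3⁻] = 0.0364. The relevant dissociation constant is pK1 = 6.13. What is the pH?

pH = 7.57

From K1 = [H⁺][HCO3⁻]/[CO2(aq)]:  pH = pK1 − log₁₀([CO2(aq)]/[HCO3⁻])
log₁₀(0.0364) = -1.439
pH = 6.13 − (-1.439) = 7.57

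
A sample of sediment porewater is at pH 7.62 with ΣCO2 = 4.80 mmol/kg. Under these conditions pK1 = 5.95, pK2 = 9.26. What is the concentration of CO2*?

α₀ = 1 / (1 + K1/[H⁺] + K1K2/[H⁺]²) = 1 / (1 + 10^+1.67 + 10^+0.03)
   = 1 / (1 + 46.774 + 1.0715) = 1/48.845 = 0.02047
[CO2*] = α₀ × DIC = 0.02047 × 4.80 = 0.0983 mmol/kg

[CO2*] = 0.0983 mmol/kg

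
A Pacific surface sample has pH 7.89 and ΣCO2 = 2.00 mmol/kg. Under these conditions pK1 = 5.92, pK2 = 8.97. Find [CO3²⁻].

[CO3²⁻] = 0.152 mmol/kg

α₂ = 1 / (1 + [H⁺]/K2 + [H⁺]²/(K1K2)) = 1 / (1 + 10^+1.08 + 10^-0.89)
   = 1 / (1 + 12.023 + 0.12882) = 1/13.151 = 0.07604
[CO3²⁻] = α₂ × DIC = 0.07604 × 2.00 = 0.152 mmol/kg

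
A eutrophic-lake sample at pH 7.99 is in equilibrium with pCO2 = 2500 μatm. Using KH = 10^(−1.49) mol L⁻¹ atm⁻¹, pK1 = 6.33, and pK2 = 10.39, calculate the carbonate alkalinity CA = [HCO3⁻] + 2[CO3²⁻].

CA = 3.73 mmol/L

[CO2*] = KH · pCO2 = 10^(−1.49) × 2500×10^-6 = 8.090×10^-5 mol/L
α₀ = 1/(1 + K1/[H⁺] + K1K2/[H⁺]²) = 1/(1 + 10^+1.66 + 10^-0.74) = 0.02133
DIC = [CO2*]/α₀ = 8.090×10^-5 / 0.02133 = 3.793 mmol/L
CA = (α₁ + 2α₂)·DIC = (0.9748 + 2×0.003881) × 3.793 = 3.73 mmol/L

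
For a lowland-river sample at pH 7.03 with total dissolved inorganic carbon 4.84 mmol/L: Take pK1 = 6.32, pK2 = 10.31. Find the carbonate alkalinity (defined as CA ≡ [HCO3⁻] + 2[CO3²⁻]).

CA = [HCO3⁻] + 2[CO3²⁻] = (α₁ + 2α₂)·DIC
At pH 7.03: [H⁺]/K1 = 10^-0.71 = 0.19498, K2/[H⁺] = 10^-3.28 = 0.00052481
α₁ = 1/(1 + 0.19498 + 0.00052481) = 1/1.1955 = 0.8365; α₂ = α₁·K2/[H⁺] = 0.0004390
α₁ + 2α₂ = 0.8373
CA = 0.8373 × 4.84 = 4.05 mmol/L

CA = 4.05 mmol/L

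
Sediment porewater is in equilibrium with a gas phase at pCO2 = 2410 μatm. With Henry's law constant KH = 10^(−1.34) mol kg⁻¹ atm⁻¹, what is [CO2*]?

KH = 10^(−1.34) = 4.571×10^-2 mol kg⁻¹ atm⁻¹
[CO2*] = KH · pCO2 = 4.571×10^-2 × 2410×10^-6 atm = 1.10×10^-4 mol/kg

[CO2*] = 110 μmol/kg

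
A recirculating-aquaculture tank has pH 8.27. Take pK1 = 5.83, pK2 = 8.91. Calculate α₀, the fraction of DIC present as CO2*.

α₀ = 1 / (1 + K1/[H⁺] + K1K2/[H⁺]²) = 1 / (1 + 10^+2.44 + 10^+1.80)
   = 1 / (1 + 275.42 + 63.096) = 1/339.52 = 0.002945

α₀ = 0.00295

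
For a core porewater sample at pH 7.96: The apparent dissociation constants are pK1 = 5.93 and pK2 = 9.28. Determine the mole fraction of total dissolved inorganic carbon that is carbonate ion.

α₂ = 1 / (1 + [H⁺]/K2 + [H⁺]²/(K1K2)) = 1 / (1 + 10^+1.32 + 10^-0.71)
   = 1 / (1 + 20.893 + 0.19498) = 1/22.088 = 0.04527

α₂ = 0.0453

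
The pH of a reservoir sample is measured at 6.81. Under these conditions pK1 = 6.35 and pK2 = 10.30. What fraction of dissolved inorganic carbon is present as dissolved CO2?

α₀ = 1 / (1 + K1/[H⁺] + K1K2/[H⁺]²) = 1 / (1 + 10^+0.46 + 10^-3.03)
   = 1 / (1 + 2.8840 + 0.00093325) = 1/3.8850 = 0.2574

α₀ = 0.257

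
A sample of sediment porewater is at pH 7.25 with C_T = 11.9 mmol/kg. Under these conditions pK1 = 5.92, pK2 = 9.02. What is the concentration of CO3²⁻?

[CO3²⁻] = 0.190 mmol/kg

α₂ = 1 / (1 + [H⁺]/K2 + [H⁺]²/(K1K2)) = 1 / (1 + 10^+1.77 + 10^+0.44)
   = 1 / (1 + 58.884 + 2.7542) = 1/62.639 = 0.01596
[CO3²⁻] = α₂ × DIC = 0.01596 × 11.9 = 0.190 mmol/kg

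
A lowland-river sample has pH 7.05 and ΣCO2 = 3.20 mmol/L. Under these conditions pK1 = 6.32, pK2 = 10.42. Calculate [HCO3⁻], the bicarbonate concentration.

[HCO3⁻] = 2.70 mmol/L

α₁ = 1 / (1 + [H⁺]/K1 + K2/[H⁺]) = 1 / (1 + 10^-0.73 + 10^-3.37)
   = 1 / (1 + 0.18621 + 0.00042658) = 1/1.1866 = 0.8427
[HCO3⁻] = α₁ × DIC = 0.8427 × 3.20 = 2.70 mmol/L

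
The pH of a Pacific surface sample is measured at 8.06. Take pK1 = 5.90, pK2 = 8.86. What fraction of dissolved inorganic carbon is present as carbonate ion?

α₂ = 1 / (1 + [H⁺]/K2 + [H⁺]²/(K1K2)) = 1 / (1 + 10^+0.80 + 10^-1.36)
   = 1 / (1 + 6.3096 + 0.043652) = 1/7.3532 = 0.1360

α₂ = 0.136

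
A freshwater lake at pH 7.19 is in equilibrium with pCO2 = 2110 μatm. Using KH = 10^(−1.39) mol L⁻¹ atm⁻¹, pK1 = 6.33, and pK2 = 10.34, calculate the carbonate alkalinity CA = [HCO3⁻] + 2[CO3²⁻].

CA = 0.624 mmol/L

[CO2*] = KH · pCO2 = 10^(−1.39) × 2110×10^-6 = 8.596×10^-5 mol/L
α₀ = 1/(1 + K1/[H⁺] + K1K2/[H⁺]²) = 1/(1 + 10^+0.86 + 10^-2.29) = 0.1212
DIC = [CO2*]/α₀ = 8.596×10^-5 / 0.1212 = 0.7091 mmol/L
CA = (α₁ + 2α₂)·DIC = (0.8782 + 2×0.0006217) × 0.7091 = 0.624 mmol/L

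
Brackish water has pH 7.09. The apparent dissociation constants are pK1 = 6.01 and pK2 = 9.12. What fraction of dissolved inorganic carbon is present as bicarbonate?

α₁ = 0.915

α₁ = 1 / (1 + [H⁺]/K1 + K2/[H⁺]) = 1 / (1 + 10^-1.08 + 10^-2.03)
   = 1 / (1 + 0.083176 + 0.0093325) = 1/1.0925 = 0.9153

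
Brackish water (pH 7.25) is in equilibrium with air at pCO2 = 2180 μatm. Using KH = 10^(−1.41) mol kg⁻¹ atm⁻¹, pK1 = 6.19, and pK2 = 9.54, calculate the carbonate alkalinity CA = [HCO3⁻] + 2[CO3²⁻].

[CO2*] = KH · pCO2 = 10^(−1.41) × 2180×10^-6 = 8.481×10^-5 mol/kg
α₀ = 1/(1 + K1/[H⁺] + K1K2/[H⁺]²) = 1/(1 + 10^+1.06 + 10^-1.23) = 0.07974
DIC = [CO2*]/α₀ = 8.481×10^-5 / 0.07974 = 1.064 mmol/kg
CA = (α₁ + 2α₂)·DIC = (0.9156 + 2×0.004696) × 1.064 = 0.984 mmol/kg

CA = 0.984 mmol/kg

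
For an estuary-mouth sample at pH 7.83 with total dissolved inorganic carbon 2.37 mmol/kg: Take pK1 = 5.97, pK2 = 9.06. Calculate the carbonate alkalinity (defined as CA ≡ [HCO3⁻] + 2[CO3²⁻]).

CA = [HCO3⁻] + 2[CO3²⁻] = (α₁ + 2α₂)·DIC
At pH 7.83: [H⁺]/K1 = 10^-1.86 = 0.013804, K2/[H⁺] = 10^-1.23 = 0.058884
α₁ = 1/(1 + 0.013804 + 0.058884) = 1/1.0727 = 0.9322; α₂ = α₁·K2/[H⁺] = 0.05489
α₁ + 2α₂ = 1.0420
CA = 1.0420 × 2.37 = 2.47 mmol/kg

CA = 2.47 mmol/kg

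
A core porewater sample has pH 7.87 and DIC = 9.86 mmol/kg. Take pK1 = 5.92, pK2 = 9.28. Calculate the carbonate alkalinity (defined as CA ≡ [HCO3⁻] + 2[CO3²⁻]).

CA = 10.1 mmol/kg

CA = [HCO3⁻] + 2[CO3²⁻] = (α₁ + 2α₂)·DIC
At pH 7.87: [H⁺]/K1 = 10^-1.95 = 0.011220, K2/[H⁺] = 10^-1.41 = 0.038905
α₁ = 1/(1 + 0.011220 + 0.038905) = 1/1.0501 = 0.9523; α₂ = α₁·K2/[H⁺] = 0.03705
α₁ + 2α₂ = 1.0264
CA = 1.0264 × 9.86 = 10.1 mmol/kg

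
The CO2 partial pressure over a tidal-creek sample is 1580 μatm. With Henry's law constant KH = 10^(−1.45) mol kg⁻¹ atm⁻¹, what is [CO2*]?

[CO2*] = 56.1 μmol/kg

KH = 10^(−1.45) = 3.548×10^-2 mol kg⁻¹ atm⁻¹
[CO2*] = KH · pCO2 = 3.548×10^-2 × 1580×10^-6 atm = 5.61×10^-5 mol/kg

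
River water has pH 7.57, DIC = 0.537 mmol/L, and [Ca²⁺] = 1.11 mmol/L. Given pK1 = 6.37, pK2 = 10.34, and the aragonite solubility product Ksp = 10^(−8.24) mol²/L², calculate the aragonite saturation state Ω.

α₂ = 1 / (1 + [H⁺]/K2 + [H⁺]²/(K1K2)) = 1 / (1 + 10^+2.77 + 10^+1.57)
   = 1 / (1 + 588.84 + 37.154) = 1/627.00 = 0.001595
[CO3²⁻] = α₂ × DIC = 0.001595 × 0.537 = 0.0008565 mmol/L = 0.8565 μmol/L
Ksp = 10^(−8.24) = 5.754×10^-9
Ω = [Ca²⁺][CO3²⁻]/Ksp = (1.11×10^-3)(8.565×10^-7) / 5.754×10^-9 = 0.165

Ω = 0.165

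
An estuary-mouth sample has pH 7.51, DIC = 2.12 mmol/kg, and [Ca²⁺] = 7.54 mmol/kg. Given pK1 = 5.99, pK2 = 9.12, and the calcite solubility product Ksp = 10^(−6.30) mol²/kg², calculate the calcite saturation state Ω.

Ω = 0.742

α₂ = 1 / (1 + [H⁺]/K2 + [H⁺]²/(K1K2)) = 1 / (1 + 10^+1.61 + 10^+0.09)
   = 1 / (1 + 40.738 + 1.2303) = 1/42.968 = 0.02327
[CO3²⁻] = α₂ × DIC = 0.02327 × 2.12 = 0.04934 mmol/kg
Ksp = 10^(−6.30) = 5.012×10^-7
Ω = [Ca²⁺][CO3²⁻]/Ksp = (7.54×10^-3)(4.934×10^-5) / 5.012×10^-7 = 0.742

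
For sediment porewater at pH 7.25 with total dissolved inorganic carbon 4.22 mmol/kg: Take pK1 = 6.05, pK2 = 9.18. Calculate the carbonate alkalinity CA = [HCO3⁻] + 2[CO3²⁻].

CA = 4.02 mmol/kg

CA = [HCO3⁻] + 2[CO3²⁻] = (α₁ + 2α₂)·DIC
At pH 7.25: [H⁺]/K1 = 10^-1.20 = 0.063096, K2/[H⁺] = 10^-1.93 = 0.011749
α₁ = 1/(1 + 0.063096 + 0.011749) = 1/1.0748 = 0.9304; α₂ = α₁·K2/[H⁺] = 0.01093
α₁ + 2α₂ = 0.9522
CA = 0.9522 × 4.22 = 4.02 mmol/kg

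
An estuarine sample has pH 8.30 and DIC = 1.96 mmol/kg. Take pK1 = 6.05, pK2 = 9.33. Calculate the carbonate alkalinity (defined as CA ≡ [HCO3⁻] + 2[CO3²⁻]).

CA = [HCO3⁻] + 2[CO3²⁻] = (α₁ + 2α₂)·DIC
At pH 8.30: [H⁺]/K1 = 10^-2.25 = 0.0056234, K2/[H⁺] = 10^-1.03 = 0.093325
α₁ = 1/(1 + 0.0056234 + 0.093325) = 1/1.0989 = 0.9100; α₂ = α₁·K2/[H⁺] = 0.08492
α₁ + 2α₂ = 1.0798
CA = 1.0798 × 1.96 = 2.12 mmol/kg

CA = 2.12 mmol/kg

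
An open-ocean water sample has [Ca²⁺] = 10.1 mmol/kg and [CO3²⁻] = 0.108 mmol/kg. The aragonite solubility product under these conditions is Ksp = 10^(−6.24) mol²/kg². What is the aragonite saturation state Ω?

Ω = 1.90

Ksp = 10^(−6.24) = 5.754×10^-7
Ω = [Ca²⁺][CO3²⁻]/Ksp = (10.1×10^-3)(0.108×10^-3) / 5.754×10^-7 = 1.90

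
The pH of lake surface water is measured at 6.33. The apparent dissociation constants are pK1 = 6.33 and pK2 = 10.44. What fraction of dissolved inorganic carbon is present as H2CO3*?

α₀ = 1 / (1 + K1/[H⁺] + K1K2/[H⁺]²) = 1 / (1 + 10^+0.00 + 10^-4.11)
   = 1 / (1 + 1.0000 + 7.7625×10^-5) = 1/2.0001 = 0.5000

α₀ = 0.500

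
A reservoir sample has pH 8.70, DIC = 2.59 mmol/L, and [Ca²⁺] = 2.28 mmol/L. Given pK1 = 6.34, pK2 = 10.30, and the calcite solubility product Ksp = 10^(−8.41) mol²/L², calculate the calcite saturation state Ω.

α₂ = 1 / (1 + [H⁺]/K2 + [H⁺]²/(K1K2)) = 1 / (1 + 10^+1.60 + 10^-0.76)
   = 1 / (1 + 39.811 + 0.17378) = 1/40.984 = 0.02440
[CO3²⁻] = α₂ × DIC = 0.02440 × 2.59 = 0.06319 mmol/L
Ksp = 10^(−8.41) = 3.890×10^-9
Ω = [Ca²⁺][CO3²⁻]/Ksp = (2.28×10^-3)(6.319×10^-5) / 3.890×10^-9 = 37.0

Ω = 37.0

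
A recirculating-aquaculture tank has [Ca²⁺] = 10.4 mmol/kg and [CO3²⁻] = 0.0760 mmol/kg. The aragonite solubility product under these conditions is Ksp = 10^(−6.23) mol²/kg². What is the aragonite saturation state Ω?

Ω = 1.34

Ksp = 10^(−6.23) = 5.888×10^-7
Ω = [Ca²⁺][CO3²⁻]/Ksp = (10.4×10^-3)(0.0760×10^-3) / 5.888×10^-7 = 1.34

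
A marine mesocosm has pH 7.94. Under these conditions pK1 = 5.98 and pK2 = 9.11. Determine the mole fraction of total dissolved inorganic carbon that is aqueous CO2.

α₀ = 0.0102

α₀ = 1 / (1 + K1/[H⁺] + K1K2/[H⁺]²) = 1 / (1 + 10^+1.96 + 10^+0.79)
   = 1 / (1 + 91.201 + 6.1660) = 1/98.367 = 0.01017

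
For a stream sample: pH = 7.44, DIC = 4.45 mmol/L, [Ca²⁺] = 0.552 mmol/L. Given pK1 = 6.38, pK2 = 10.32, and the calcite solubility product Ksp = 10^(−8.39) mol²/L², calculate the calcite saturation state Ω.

Ω = 0.730

α₂ = 1 / (1 + [H⁺]/K2 + [H⁺]²/(K1K2)) = 1 / (1 + 10^+2.88 + 10^+1.82)
   = 1 / (1 + 758.58 + 66.069) = 1/825.65 = 0.001211
[CO3²⁻] = α₂ × DIC = 0.001211 × 4.45 = 0.005390 mmol/L = 5.390 μmol/L
Ksp = 10^(−8.39) = 4.074×10^-9
Ω = [Ca²⁺][CO3²⁻]/Ksp = (0.552×10^-3)(5.390×10^-6) / 4.074×10^-9 = 0.730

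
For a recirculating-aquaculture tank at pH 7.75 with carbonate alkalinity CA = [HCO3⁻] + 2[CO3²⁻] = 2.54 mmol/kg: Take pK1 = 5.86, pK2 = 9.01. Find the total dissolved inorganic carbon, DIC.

CA = [HCO3⁻] + 2[CO3²⁻] = (α₁ + 2α₂)·DIC
At pH 7.75: [H⁺]/K1 = 10^-1.89 = 0.012882, K2/[H⁺] = 10^-1.26 = 0.054954
α₁ = 1/(1 + 0.012882 + 0.054954) = 1/1.0678 = 0.9365; α₂ = α₁·K2/[H⁺] = 0.05146
α₁ + 2α₂ = 1.0394
DIC = CA / (α₁ + 2α₂) = 2.54 / 1.0394 = 2.44 mmol/kg

DIC = 2.44 mmol/kg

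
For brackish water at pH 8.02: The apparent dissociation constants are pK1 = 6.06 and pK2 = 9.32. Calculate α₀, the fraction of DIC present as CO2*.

α₀ = 1 / (1 + K1/[H⁺] + K1K2/[H⁺]²) = 1 / (1 + 10^+1.96 + 10^+0.66)
   = 1 / (1 + 91.201 + 4.5709) = 1/96.772 = 0.01033

α₀ = 0.0103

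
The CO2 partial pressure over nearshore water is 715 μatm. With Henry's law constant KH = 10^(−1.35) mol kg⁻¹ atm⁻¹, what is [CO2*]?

[CO2*] = 31.9 μmol/kg

KH = 10^(−1.35) = 4.467×10^-2 mol kg⁻¹ atm⁻¹
[CO2*] = KH · pCO2 = 4.467×10^-2 × 715×10^-6 atm = 3.19×10^-5 mol/kg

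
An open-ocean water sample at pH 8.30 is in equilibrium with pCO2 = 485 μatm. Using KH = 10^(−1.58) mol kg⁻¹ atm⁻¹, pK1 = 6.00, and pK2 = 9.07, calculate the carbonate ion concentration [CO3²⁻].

[CO2*] = KH · pCO2 = 10^(−1.58) × 485×10^-6 = 1.276×10^-5 mol/kg
α₀ = 1/(1 + K1/[H⁺] + K1K2/[H⁺]²) = 1/(1 + 10^+2.30 + 10^+1.53) = 0.004266
DIC = [CO2*]/α₀ = 1.276×10^-5 / 0.004266 = 2.990 mmol/kg
[CO3²⁻] = α₂·DIC; α₂ = 0.1446, so [CO3²⁻] = 0.1446 × 2.990 = 0.432 mmol/kg

[CO3²⁻] = 0.432 mmol/kg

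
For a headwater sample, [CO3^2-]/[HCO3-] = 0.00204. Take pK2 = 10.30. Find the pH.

pH = 7.61

From K2 = [H⁺][CO3^2-]/[HCO3-]:  pH = pK2 + log₁₀([CO3^2-]/[HCO3-])
log₁₀(0.00204) = -2.690
pH = 10.30 + (-2.690) = 7.61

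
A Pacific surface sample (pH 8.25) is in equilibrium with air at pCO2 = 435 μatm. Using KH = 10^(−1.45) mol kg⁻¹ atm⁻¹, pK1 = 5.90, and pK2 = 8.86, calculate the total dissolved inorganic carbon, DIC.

[CO2*] = KH · pCO2 = 10^(−1.45) × 435×10^-6 = 1.543×10^-5 mol/kg
α₀ = 1/(1 + K1/[H⁺] + K1K2/[H⁺]²) = 1/(1 + 10^+2.35 + 10^+1.74) = 0.003574
DIC = [CO2*]/α₀ = 1.543×10^-5 / 0.003574 = 4.32 mmol/kg

DIC = 4.32 mmol/kg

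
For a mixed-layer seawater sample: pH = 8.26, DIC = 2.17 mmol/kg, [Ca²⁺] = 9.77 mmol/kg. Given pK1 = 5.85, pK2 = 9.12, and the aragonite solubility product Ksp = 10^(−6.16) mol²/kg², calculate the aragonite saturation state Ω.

Ω = 3.70

α₂ = 1 / (1 + [H⁺]/K2 + [H⁺]²/(K1K2)) = 1 / (1 + 10^+0.86 + 10^-1.55)
   = 1 / (1 + 7.2444 + 0.028184) = 1/8.2725 = 0.1209
[CO3²⁻] = α₂ × DIC = 0.1209 × 2.17 = 0.2623 mmol/kg
Ksp = 10^(−6.16) = 6.918×10^-7
Ω = [Ca²⁺][CO3²⁻]/Ksp = (9.77×10^-3)(2.623×10^-4) / 6.918×10^-7 = 3.70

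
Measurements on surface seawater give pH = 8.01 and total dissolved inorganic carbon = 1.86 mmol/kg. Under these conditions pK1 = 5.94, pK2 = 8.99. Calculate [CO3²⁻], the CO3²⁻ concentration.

[CO3²⁻] = 0.175 mmol/kg

α₂ = 1 / (1 + [H⁺]/K2 + [H⁺]²/(K1K2)) = 1 / (1 + 10^+0.98 + 10^-1.09)
   = 1 / (1 + 9.5499 + 0.081283) = 1/10.631 = 0.09406
[CO3²⁻] = α₂ × DIC = 0.09406 × 1.86 = 0.175 mmol/kg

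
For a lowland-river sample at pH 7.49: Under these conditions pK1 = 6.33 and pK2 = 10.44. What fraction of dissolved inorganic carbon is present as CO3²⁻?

α₂ = 1 / (1 + [H⁺]/K2 + [H⁺]²/(K1K2)) = 1 / (1 + 10^+2.95 + 10^+1.79)
   = 1 / (1 + 891.25 + 61.660) = 1/953.91 = 0.001048

α₂ = 0.00105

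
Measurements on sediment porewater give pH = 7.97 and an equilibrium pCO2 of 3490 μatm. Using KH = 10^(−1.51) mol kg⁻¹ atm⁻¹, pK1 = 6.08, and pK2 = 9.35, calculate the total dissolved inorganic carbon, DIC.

[CO2*] = KH · pCO2 = 10^(−1.51) × 3490×10^-6 = 1.079×10^-4 mol/kg
α₀ = 1/(1 + K1/[H⁺] + K1K2/[H⁺]²) = 1/(1 + 10^+1.89 + 10^+0.51) = 0.01222
DIC = [CO2*]/α₀ = 1.079×10^-4 / 0.01222 = 8.83 mmol/kg

DIC = 8.83 mmol/kg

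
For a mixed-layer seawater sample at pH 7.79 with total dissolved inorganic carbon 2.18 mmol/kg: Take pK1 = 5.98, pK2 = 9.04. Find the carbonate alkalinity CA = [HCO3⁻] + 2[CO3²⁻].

CA = [HCO3⁻] + 2[CO3²⁻] = (α₁ + 2α₂)·DIC
At pH 7.79: [H⁺]/K1 = 10^-1.81 = 0.015488, K2/[H⁺] = 10^-1.25 = 0.056234
α₁ = 1/(1 + 0.015488 + 0.056234) = 1/1.0717 = 0.9331; α₂ = α₁·K2/[H⁺] = 0.05247
α₁ + 2α₂ = 1.0380
CA = 1.0380 × 2.18 = 2.26 mmol/kg

CA = 2.26 mmol/kg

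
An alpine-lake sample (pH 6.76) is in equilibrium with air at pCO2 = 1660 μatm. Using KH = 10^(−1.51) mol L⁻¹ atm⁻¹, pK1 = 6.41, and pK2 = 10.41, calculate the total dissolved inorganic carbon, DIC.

DIC = 0.166 mmol/L

[CO2*] = KH · pCO2 = 10^(−1.51) × 1660×10^-6 = 5.130×10^-5 mol/L
α₀ = 1/(1 + K1/[H⁺] + K1K2/[H⁺]²) = 1/(1 + 10^+0.35 + 10^-3.30) = 0.3087
DIC = [CO2*]/α₀ = 5.130×10^-5 / 0.3087 = 0.166 mmol/L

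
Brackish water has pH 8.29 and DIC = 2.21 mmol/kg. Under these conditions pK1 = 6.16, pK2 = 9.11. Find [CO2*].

α₀ = 1 / (1 + K1/[H⁺] + K1K2/[H⁺]²) = 1 / (1 + 10^+2.13 + 10^+1.31)
   = 1 / (1 + 134.90 + 20.417) = 1/156.31 = 0.006397
[CO2*] = α₀ × DIC = 0.006397 × 2.21 = 0.0141 mmol/kg = 14.1 μmol/kg

[CO2*] = 14.1 μmol/kg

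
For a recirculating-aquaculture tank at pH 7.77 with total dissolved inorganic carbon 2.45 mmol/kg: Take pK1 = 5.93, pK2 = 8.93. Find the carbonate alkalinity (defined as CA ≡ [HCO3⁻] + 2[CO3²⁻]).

CA = [HCO3⁻] + 2[CO3²⁻] = (α₁ + 2α₂)·DIC
At pH 7.77: [H⁺]/K1 = 10^-1.84 = 0.014454, K2/[H⁺] = 10^-1.16 = 0.069183
α₁ = 1/(1 + 0.014454 + 0.069183) = 1/1.0836 = 0.9228; α₂ = α₁·K2/[H⁺] = 0.06384
α₁ + 2α₂ = 1.0505
CA = 1.0505 × 2.45 = 2.57 mmol/kg

CA = 2.57 mmol/kg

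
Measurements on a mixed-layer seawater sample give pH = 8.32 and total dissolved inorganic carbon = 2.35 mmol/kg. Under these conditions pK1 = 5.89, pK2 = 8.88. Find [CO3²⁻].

α₂ = 1 / (1 + [H⁺]/K2 + [H⁺]²/(K1K2)) = 1 / (1 + 10^+0.56 + 10^-1.87)
   = 1 / (1 + 3.6308 + 0.013490) = 1/4.6443 = 0.2153
[CO3²⁻] = α₂ × DIC = 0.2153 × 2.35 = 0.506 mmol/kg

[CO3²⁻] = 0.506 mmol/kg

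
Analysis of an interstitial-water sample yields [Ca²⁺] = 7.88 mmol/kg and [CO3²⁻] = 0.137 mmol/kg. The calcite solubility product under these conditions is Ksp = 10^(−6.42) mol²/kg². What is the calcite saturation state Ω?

Ω = 2.84

Ksp = 10^(−6.42) = 3.802×10^-7
Ω = [Ca²⁺][CO3²⁻]/Ksp = (7.88×10^-3)(0.137×10^-3) / 3.802×10^-7 = 2.84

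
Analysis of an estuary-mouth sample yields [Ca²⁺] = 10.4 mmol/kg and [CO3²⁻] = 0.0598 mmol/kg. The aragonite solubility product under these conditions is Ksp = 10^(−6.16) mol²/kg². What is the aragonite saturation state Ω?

Ksp = 10^(−6.16) = 6.918×10^-7
Ω = [Ca²⁺][CO3²⁻]/Ksp = (10.4×10^-3)(0.0598×10^-3) / 6.918×10^-7 = 0.899

Ω = 0.899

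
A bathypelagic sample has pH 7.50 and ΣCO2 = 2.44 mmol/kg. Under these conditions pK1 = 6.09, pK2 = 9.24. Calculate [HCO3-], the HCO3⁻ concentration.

α₁ = 1 / (1 + [H⁺]/K1 + K2/[H⁺]) = 1 / (1 + 10^-1.41 + 10^-1.74)
   = 1 / (1 + 0.038905 + 0.018197) = 1/1.0571 = 0.9460
[HCO3⁻] = α₁ × DIC = 0.9460 × 2.44 = 2.31 mmol/kg

[HCO3⁻] = 2.31 mmol/kg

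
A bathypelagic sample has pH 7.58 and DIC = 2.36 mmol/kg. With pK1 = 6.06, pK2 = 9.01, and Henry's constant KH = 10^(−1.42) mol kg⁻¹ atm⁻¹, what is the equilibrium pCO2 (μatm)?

α₀ = 1 / (1 + K1/[H⁺] + K1K2/[H⁺]²) = 1 / (1 + 10^+1.52 + 10^+0.09)
   = 1 / (1 + 33.113 + 1.2303) = 1/35.343 = 0.02829
[CO2*] = α₀ × DIC = 0.02829 × 2.36 = 0.06677 mmol/kg
pCO2 = [CO2*]/KH = 6.677×10^-5 / 3.802×10^-2 = 1760 μatm

pCO2 = 1760 μatm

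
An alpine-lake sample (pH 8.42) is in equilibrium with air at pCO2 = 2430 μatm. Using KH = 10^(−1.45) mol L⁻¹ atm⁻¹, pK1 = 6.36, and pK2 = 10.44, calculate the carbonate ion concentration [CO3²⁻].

[CO3²⁻] = 0.0945 mmol/L

[CO2*] = KH · pCO2 = 10^(−1.45) × 2430×10^-6 = 8.622×10^-5 mol/L
α₀ = 1/(1 + K1/[H⁺] + K1K2/[H⁺]²) = 1/(1 + 10^+2.06 + 10^+0.04) = 0.008553
DIC = [CO2*]/α₀ = 8.622×10^-5 / 0.008553 = 10.08 mmol/L
[CO3²⁻] = α₂·DIC; α₂ = 0.009379, so [CO3²⁻] = 0.009379 × 10.08 = 0.0945 mmol/L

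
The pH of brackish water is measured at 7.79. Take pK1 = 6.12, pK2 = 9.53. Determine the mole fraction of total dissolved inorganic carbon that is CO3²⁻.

α₂ = 1 / (1 + [H⁺]/K2 + [H⁺]²/(K1K2)) = 1 / (1 + 10^+1.74 + 10^+0.07)
   = 1 / (1 + 54.954 + 1.1749) = 1/57.129 = 0.01750

α₂ = 0.0175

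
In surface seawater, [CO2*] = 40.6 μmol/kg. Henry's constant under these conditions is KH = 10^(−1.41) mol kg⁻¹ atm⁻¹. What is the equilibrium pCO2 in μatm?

pCO2 = 1040 μatm

KH = 10^(−1.41) = 3.890×10^-2 mol kg⁻¹ atm⁻¹
pCO2 = [CO2*]/KH = 40.6×10^-6 / 3.890×10^-2 = 1.04×10^-3 atm = 1040 μatm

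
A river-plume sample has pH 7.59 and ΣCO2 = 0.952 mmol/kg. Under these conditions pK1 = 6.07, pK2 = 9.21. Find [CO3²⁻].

α₂ = 1 / (1 + [H⁺]/K2 + [H⁺]²/(K1K2)) = 1 / (1 + 10^+1.62 + 10^+0.10)
   = 1 / (1 + 41.687 + 1.2589) = 1/43.946 = 0.02276
[CO3²⁻] = α₂ × DIC = 0.02276 × 0.952 = 0.0217 mmol/kg

[CO3²⁻] = 0.0217 mmol/kg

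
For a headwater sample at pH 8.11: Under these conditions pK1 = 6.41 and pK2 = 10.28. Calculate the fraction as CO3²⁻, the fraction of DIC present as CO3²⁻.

α₂ = 1 / (1 + [H⁺]/K2 + [H⁺]²/(K1K2)) = 1 / (1 + 10^+2.17 + 10^+0.47)
   = 1 / (1 + 147.91 + 2.9512) = 1/151.86 = 0.006585

α₂ = 0.00658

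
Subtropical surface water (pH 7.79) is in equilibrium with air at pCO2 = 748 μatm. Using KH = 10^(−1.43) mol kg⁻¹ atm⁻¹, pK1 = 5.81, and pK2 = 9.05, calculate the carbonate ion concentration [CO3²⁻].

[CO2*] = KH · pCO2 = 10^(−1.43) × 748×10^-6 = 2.779×10^-5 mol/kg
α₀ = 1/(1 + K1/[H⁺] + K1K2/[H⁺]²) = 1/(1 + 10^+1.98 + 10^+0.72) = 0.009828
DIC = [CO2*]/α₀ = 2.779×10^-5 / 0.009828 = 2.828 mmol/kg
[CO3²⁻] = α₂·DIC; α₂ = 0.05158, so [CO3²⁻] = 0.05158 × 2.828 = 0.146 mmol/kg

[CO3²⁻] = 0.146 mmol/kg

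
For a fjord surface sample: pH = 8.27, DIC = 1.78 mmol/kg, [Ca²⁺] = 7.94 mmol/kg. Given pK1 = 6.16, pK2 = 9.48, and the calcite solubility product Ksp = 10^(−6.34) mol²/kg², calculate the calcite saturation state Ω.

Ω = 1.78

α₂ = 1 / (1 + [H⁺]/K2 + [H⁺]²/(K1K2)) = 1 / (1 + 10^+1.21 + 10^-0.90)
   = 1 / (1 + 16.218 + 0.12589) = 1/17.344 = 0.05766
[CO3²⁻] = α₂ × DIC = 0.05766 × 1.78 = 0.1026 mmol/kg
Ksp = 10^(−6.34) = 4.571×10^-7
Ω = [Ca²⁺][CO3²⁻]/Ksp = (7.94×10^-3)(1.026×10^-4) / 4.571×10^-7 = 1.78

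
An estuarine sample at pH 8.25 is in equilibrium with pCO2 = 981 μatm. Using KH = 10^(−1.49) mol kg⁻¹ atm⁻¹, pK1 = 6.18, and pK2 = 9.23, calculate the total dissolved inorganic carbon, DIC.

DIC = 4.15 mmol/kg

[CO2*] = KH · pCO2 = 10^(−1.49) × 981×10^-6 = 3.174×10^-5 mol/kg
α₀ = 1/(1 + K1/[H⁺] + K1K2/[H⁺]²) = 1/(1 + 10^+2.07 + 10^+1.09) = 0.007646
DIC = [CO2*]/α₀ = 3.174×10^-5 / 0.007646 = 4.15 mmol/kg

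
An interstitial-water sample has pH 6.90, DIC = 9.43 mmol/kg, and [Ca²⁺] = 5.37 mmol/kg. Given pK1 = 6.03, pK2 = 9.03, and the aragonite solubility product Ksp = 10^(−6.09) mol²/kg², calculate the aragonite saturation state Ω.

α₂ = 1 / (1 + [H⁺]/K2 + [H⁺]²/(K1K2)) = 1 / (1 + 10^+2.13 + 10^+1.26)
   = 1 / (1 + 134.90 + 18.197) = 1/154.09 = 0.006490
[CO3²⁻] = α₂ × DIC = 0.006490 × 9.43 = 0.06120 mmol/kg
Ksp = 10^(−6.09) = 8.128×10^-7
Ω = [Ca²⁺][CO3²⁻]/Ksp = (5.37×10^-3)(6.120×10^-5) / 8.128×10^-7 = 0.404

Ω = 0.404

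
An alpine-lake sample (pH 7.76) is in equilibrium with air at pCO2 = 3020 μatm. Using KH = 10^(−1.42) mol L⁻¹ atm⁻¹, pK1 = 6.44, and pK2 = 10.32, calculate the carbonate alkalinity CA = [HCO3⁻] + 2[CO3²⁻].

[CO2*] = KH · pCO2 = 10^(−1.42) × 3020×10^-6 = 1.148×10^-4 mol/L
α₀ = 1/(1 + K1/[H⁺] + K1K2/[H⁺]²) = 1/(1 + 10^+1.32 + 10^-1.24) = 0.04556
DIC = [CO2*]/α₀ = 1.148×10^-4 / 0.04556 = 2.520 mmol/L
CA = (α₁ + 2α₂)·DIC = (0.9518 + 2×0.002622) × 2.520 = 2.41 mmol/L

CA = 2.41 mmol/L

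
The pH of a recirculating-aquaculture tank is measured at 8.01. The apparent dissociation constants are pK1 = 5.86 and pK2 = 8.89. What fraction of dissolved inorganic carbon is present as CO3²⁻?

α₂ = 0.116

α₂ = 1 / (1 + [H⁺]/K2 + [H⁺]²/(K1K2)) = 1 / (1 + 10^+0.88 + 10^-1.27)
   = 1 / (1 + 7.5858 + 0.053703) = 1/8.6395 = 0.1157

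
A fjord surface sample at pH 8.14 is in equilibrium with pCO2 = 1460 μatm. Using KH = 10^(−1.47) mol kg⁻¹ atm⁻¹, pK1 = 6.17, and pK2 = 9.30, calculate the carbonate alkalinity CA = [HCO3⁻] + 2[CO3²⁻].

[CO2*] = KH · pCO2 = 10^(−1.47) × 1460×10^-6 = 4.947×10^-5 mol/kg
α₀ = 1/(1 + K1/[H⁺] + K1K2/[H⁺]²) = 1/(1 + 10^+1.97 + 10^+0.81) = 0.009922
DIC = [CO2*]/α₀ = 4.947×10^-5 / 0.009922 = 4.986 mmol/kg
CA = (α₁ + 2α₂)·DIC = (0.9260 + 2×0.06406) × 4.986 = 5.26 mmol/kg

CA = 5.26 mmol/kg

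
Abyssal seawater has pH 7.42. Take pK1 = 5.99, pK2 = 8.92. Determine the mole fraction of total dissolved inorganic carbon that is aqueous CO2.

α₀ = 0.0348

α₀ = 1 / (1 + K1/[H⁺] + K1K2/[H⁺]²) = 1 / (1 + 10^+1.43 + 10^-0.07)
   = 1 / (1 + 26.915 + 0.85114) = 1/28.766 = 0.03476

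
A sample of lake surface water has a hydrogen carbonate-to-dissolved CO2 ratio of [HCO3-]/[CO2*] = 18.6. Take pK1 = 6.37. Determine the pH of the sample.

From K1 = [H⁺][HCO3-]/[CO2*]:  pH = pK1 + log₁₀([HCO3-]/[CO2*])
log₁₀(18.6) = +1.270
pH = 6.37 + (+1.270) = 7.64

pH = 7.64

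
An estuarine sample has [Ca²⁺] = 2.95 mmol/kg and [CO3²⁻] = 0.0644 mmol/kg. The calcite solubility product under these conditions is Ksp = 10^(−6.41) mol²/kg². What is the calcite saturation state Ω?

Ω = 0.488

Ksp = 10^(−6.41) = 3.890×10^-7
Ω = [Ca²⁺][CO3²⁻]/Ksp = (2.95×10^-3)(0.0644×10^-3) / 3.890×10^-7 = 0.488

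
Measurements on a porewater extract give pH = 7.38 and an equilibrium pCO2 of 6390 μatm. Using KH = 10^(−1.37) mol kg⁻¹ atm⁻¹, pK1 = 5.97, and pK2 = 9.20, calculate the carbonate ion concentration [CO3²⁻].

[CO2*] = KH · pCO2 = 10^(−1.37) × 6390×10^-6 = 2.726×10^-4 mol/kg
α₀ = 1/(1 + K1/[H⁺] + K1K2/[H⁺]²) = 1/(1 + 10^+1.41 + 10^-0.41) = 0.03691
DIC = [CO2*]/α₀ = 2.726×10^-4 / 0.03691 = 7.385 mmol/kg
[CO3²⁻] = α₂·DIC; α₂ = 0.01436, so [CO3²⁻] = 0.01436 × 7.385 = 0.106 mmol/kg

[CO3²⁻] = 0.106 mmol/kg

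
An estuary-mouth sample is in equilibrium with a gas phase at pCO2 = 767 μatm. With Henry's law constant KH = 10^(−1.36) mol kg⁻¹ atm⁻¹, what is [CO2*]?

[CO2*] = 33.5 μmol/kg

KH = 10^(−1.36) = 4.365×10^-2 mol kg⁻¹ atm⁻¹
[CO2*] = KH · pCO2 = 4.365×10^-2 × 767×10^-6 atm = 3.35×10^-5 mol/kg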